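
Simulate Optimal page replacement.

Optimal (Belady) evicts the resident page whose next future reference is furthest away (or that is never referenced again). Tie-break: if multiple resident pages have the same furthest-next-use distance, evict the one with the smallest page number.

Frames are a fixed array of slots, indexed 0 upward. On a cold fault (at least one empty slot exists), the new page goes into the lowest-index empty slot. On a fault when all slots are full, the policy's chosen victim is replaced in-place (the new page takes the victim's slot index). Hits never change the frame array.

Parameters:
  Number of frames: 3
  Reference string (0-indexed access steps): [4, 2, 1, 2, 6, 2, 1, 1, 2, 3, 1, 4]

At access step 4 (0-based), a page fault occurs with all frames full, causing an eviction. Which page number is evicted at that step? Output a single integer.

Answer: 4

Derivation:
Step 0: ref 4 -> FAULT, frames=[4,-,-]
Step 1: ref 2 -> FAULT, frames=[4,2,-]
Step 2: ref 1 -> FAULT, frames=[4,2,1]
Step 3: ref 2 -> HIT, frames=[4,2,1]
Step 4: ref 6 -> FAULT, evict 4, frames=[6,2,1]
At step 4: evicted page 4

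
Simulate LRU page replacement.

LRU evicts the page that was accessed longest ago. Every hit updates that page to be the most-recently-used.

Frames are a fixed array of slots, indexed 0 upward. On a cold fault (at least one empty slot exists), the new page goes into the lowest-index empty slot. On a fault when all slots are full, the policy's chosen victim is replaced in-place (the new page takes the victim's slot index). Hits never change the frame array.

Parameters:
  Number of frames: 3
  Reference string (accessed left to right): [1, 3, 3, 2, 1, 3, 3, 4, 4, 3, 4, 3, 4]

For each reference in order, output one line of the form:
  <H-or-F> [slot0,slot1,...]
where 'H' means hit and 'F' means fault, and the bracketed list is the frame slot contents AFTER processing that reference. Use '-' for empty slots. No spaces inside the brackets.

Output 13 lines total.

F [1,-,-]
F [1,3,-]
H [1,3,-]
F [1,3,2]
H [1,3,2]
H [1,3,2]
H [1,3,2]
F [1,3,4]
H [1,3,4]
H [1,3,4]
H [1,3,4]
H [1,3,4]
H [1,3,4]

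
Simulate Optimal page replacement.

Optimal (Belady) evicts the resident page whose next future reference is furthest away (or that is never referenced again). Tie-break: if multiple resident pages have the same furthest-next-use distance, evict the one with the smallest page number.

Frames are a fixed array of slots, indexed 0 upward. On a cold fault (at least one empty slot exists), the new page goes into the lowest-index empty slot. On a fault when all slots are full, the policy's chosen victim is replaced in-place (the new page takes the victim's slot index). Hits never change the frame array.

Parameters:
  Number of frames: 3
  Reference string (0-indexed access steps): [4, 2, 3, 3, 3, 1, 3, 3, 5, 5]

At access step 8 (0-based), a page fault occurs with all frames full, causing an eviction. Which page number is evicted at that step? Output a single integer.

Step 0: ref 4 -> FAULT, frames=[4,-,-]
Step 1: ref 2 -> FAULT, frames=[4,2,-]
Step 2: ref 3 -> FAULT, frames=[4,2,3]
Step 3: ref 3 -> HIT, frames=[4,2,3]
Step 4: ref 3 -> HIT, frames=[4,2,3]
Step 5: ref 1 -> FAULT, evict 2, frames=[4,1,3]
Step 6: ref 3 -> HIT, frames=[4,1,3]
Step 7: ref 3 -> HIT, frames=[4,1,3]
Step 8: ref 5 -> FAULT, evict 1, frames=[4,5,3]
At step 8: evicted page 1

Answer: 1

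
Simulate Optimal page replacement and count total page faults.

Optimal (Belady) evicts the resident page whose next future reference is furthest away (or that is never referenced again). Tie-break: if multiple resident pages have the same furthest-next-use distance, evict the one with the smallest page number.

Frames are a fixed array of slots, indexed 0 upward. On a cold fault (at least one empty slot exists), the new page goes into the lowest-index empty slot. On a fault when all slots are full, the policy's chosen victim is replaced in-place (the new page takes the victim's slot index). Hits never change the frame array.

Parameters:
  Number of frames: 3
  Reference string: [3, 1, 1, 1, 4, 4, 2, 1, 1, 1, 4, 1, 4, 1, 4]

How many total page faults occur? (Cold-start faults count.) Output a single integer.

Answer: 4

Derivation:
Step 0: ref 3 → FAULT, frames=[3,-,-]
Step 1: ref 1 → FAULT, frames=[3,1,-]
Step 2: ref 1 → HIT, frames=[3,1,-]
Step 3: ref 1 → HIT, frames=[3,1,-]
Step 4: ref 4 → FAULT, frames=[3,1,4]
Step 5: ref 4 → HIT, frames=[3,1,4]
Step 6: ref 2 → FAULT (evict 3), frames=[2,1,4]
Step 7: ref 1 → HIT, frames=[2,1,4]
Step 8: ref 1 → HIT, frames=[2,1,4]
Step 9: ref 1 → HIT, frames=[2,1,4]
Step 10: ref 4 → HIT, frames=[2,1,4]
Step 11: ref 1 → HIT, frames=[2,1,4]
Step 12: ref 4 → HIT, frames=[2,1,4]
Step 13: ref 1 → HIT, frames=[2,1,4]
Step 14: ref 4 → HIT, frames=[2,1,4]
Total faults: 4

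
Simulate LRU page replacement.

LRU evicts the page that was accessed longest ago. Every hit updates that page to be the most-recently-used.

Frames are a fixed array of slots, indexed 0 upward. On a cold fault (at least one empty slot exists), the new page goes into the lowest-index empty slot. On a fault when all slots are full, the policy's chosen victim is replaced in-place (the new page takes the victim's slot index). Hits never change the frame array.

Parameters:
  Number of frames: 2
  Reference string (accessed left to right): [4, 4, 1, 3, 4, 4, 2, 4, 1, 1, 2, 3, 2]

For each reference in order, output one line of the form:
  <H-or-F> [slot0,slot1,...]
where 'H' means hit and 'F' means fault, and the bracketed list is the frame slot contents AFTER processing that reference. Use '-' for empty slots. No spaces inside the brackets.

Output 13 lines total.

F [4,-]
H [4,-]
F [4,1]
F [3,1]
F [3,4]
H [3,4]
F [2,4]
H [2,4]
F [1,4]
H [1,4]
F [1,2]
F [3,2]
H [3,2]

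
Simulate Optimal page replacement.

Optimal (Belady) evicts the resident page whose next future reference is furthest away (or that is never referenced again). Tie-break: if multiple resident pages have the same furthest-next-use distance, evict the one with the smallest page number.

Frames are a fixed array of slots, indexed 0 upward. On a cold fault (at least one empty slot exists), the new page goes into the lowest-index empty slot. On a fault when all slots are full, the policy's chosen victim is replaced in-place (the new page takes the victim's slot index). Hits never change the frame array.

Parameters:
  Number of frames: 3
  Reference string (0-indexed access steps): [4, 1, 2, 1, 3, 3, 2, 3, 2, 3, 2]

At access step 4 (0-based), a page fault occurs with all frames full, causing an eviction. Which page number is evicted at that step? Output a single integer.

Answer: 1

Derivation:
Step 0: ref 4 -> FAULT, frames=[4,-,-]
Step 1: ref 1 -> FAULT, frames=[4,1,-]
Step 2: ref 2 -> FAULT, frames=[4,1,2]
Step 3: ref 1 -> HIT, frames=[4,1,2]
Step 4: ref 3 -> FAULT, evict 1, frames=[4,3,2]
At step 4: evicted page 1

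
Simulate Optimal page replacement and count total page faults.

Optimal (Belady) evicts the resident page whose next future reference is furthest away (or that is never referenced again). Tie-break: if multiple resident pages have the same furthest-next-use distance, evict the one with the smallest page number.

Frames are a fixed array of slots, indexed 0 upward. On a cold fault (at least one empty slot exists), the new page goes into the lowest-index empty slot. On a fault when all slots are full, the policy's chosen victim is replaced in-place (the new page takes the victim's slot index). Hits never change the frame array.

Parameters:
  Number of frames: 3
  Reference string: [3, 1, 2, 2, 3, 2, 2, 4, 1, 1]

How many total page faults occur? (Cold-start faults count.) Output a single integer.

Answer: 4

Derivation:
Step 0: ref 3 → FAULT, frames=[3,-,-]
Step 1: ref 1 → FAULT, frames=[3,1,-]
Step 2: ref 2 → FAULT, frames=[3,1,2]
Step 3: ref 2 → HIT, frames=[3,1,2]
Step 4: ref 3 → HIT, frames=[3,1,2]
Step 5: ref 2 → HIT, frames=[3,1,2]
Step 6: ref 2 → HIT, frames=[3,1,2]
Step 7: ref 4 → FAULT (evict 2), frames=[3,1,4]
Step 8: ref 1 → HIT, frames=[3,1,4]
Step 9: ref 1 → HIT, frames=[3,1,4]
Total faults: 4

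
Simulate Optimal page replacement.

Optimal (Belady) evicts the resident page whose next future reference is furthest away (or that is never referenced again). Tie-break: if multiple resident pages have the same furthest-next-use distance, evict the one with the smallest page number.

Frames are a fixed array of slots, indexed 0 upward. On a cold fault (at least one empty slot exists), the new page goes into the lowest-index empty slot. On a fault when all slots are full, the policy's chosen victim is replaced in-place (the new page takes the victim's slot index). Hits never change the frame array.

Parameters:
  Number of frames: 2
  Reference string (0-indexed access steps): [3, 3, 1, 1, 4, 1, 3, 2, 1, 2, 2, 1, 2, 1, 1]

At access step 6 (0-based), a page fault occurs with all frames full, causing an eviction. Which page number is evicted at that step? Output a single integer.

Answer: 4

Derivation:
Step 0: ref 3 -> FAULT, frames=[3,-]
Step 1: ref 3 -> HIT, frames=[3,-]
Step 2: ref 1 -> FAULT, frames=[3,1]
Step 3: ref 1 -> HIT, frames=[3,1]
Step 4: ref 4 -> FAULT, evict 3, frames=[4,1]
Step 5: ref 1 -> HIT, frames=[4,1]
Step 6: ref 3 -> FAULT, evict 4, frames=[3,1]
At step 6: evicted page 4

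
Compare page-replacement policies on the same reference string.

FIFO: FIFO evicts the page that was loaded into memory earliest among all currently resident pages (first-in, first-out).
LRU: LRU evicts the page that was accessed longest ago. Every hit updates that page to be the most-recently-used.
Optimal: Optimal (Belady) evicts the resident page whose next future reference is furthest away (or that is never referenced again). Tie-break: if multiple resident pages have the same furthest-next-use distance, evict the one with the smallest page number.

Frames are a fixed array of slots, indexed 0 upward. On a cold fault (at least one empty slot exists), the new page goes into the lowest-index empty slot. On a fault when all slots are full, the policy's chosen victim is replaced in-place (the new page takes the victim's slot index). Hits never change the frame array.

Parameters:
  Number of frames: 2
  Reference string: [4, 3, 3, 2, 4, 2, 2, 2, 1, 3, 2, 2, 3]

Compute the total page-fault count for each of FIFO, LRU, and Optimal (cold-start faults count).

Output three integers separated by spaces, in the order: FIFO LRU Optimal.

--- FIFO ---
  step 0: ref 4 -> FAULT, frames=[4,-] (faults so far: 1)
  step 1: ref 3 -> FAULT, frames=[4,3] (faults so far: 2)
  step 2: ref 3 -> HIT, frames=[4,3] (faults so far: 2)
  step 3: ref 2 -> FAULT, evict 4, frames=[2,3] (faults so far: 3)
  step 4: ref 4 -> FAULT, evict 3, frames=[2,4] (faults so far: 4)
  step 5: ref 2 -> HIT, frames=[2,4] (faults so far: 4)
  step 6: ref 2 -> HIT, frames=[2,4] (faults so far: 4)
  step 7: ref 2 -> HIT, frames=[2,4] (faults so far: 4)
  step 8: ref 1 -> FAULT, evict 2, frames=[1,4] (faults so far: 5)
  step 9: ref 3 -> FAULT, evict 4, frames=[1,3] (faults so far: 6)
  step 10: ref 2 -> FAULT, evict 1, frames=[2,3] (faults so far: 7)
  step 11: ref 2 -> HIT, frames=[2,3] (faults so far: 7)
  step 12: ref 3 -> HIT, frames=[2,3] (faults so far: 7)
  FIFO total faults: 7
--- LRU ---
  step 0: ref 4 -> FAULT, frames=[4,-] (faults so far: 1)
  step 1: ref 3 -> FAULT, frames=[4,3] (faults so far: 2)
  step 2: ref 3 -> HIT, frames=[4,3] (faults so far: 2)
  step 3: ref 2 -> FAULT, evict 4, frames=[2,3] (faults so far: 3)
  step 4: ref 4 -> FAULT, evict 3, frames=[2,4] (faults so far: 4)
  step 5: ref 2 -> HIT, frames=[2,4] (faults so far: 4)
  step 6: ref 2 -> HIT, frames=[2,4] (faults so far: 4)
  step 7: ref 2 -> HIT, frames=[2,4] (faults so far: 4)
  step 8: ref 1 -> FAULT, evict 4, frames=[2,1] (faults so far: 5)
  step 9: ref 3 -> FAULT, evict 2, frames=[3,1] (faults so far: 6)
  step 10: ref 2 -> FAULT, evict 1, frames=[3,2] (faults so far: 7)
  step 11: ref 2 -> HIT, frames=[3,2] (faults so far: 7)
  step 12: ref 3 -> HIT, frames=[3,2] (faults so far: 7)
  LRU total faults: 7
--- Optimal ---
  step 0: ref 4 -> FAULT, frames=[4,-] (faults so far: 1)
  step 1: ref 3 -> FAULT, frames=[4,3] (faults so far: 2)
  step 2: ref 3 -> HIT, frames=[4,3] (faults so far: 2)
  step 3: ref 2 -> FAULT, evict 3, frames=[4,2] (faults so far: 3)
  step 4: ref 4 -> HIT, frames=[4,2] (faults so far: 3)
  step 5: ref 2 -> HIT, frames=[4,2] (faults so far: 3)
  step 6: ref 2 -> HIT, frames=[4,2] (faults so far: 3)
  step 7: ref 2 -> HIT, frames=[4,2] (faults so far: 3)
  step 8: ref 1 -> FAULT, evict 4, frames=[1,2] (faults so far: 4)
  step 9: ref 3 -> FAULT, evict 1, frames=[3,2] (faults so far: 5)
  step 10: ref 2 -> HIT, frames=[3,2] (faults so far: 5)
  step 11: ref 2 -> HIT, frames=[3,2] (faults so far: 5)
  step 12: ref 3 -> HIT, frames=[3,2] (faults so far: 5)
  Optimal total faults: 5

Answer: 7 7 5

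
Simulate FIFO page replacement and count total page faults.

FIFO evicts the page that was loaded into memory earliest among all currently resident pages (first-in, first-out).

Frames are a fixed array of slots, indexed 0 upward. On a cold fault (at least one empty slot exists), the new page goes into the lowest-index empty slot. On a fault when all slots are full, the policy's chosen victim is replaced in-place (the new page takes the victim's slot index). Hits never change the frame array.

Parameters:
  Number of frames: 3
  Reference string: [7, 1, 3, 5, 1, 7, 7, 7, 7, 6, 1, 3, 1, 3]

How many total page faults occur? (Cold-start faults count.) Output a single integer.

Answer: 8

Derivation:
Step 0: ref 7 → FAULT, frames=[7,-,-]
Step 1: ref 1 → FAULT, frames=[7,1,-]
Step 2: ref 3 → FAULT, frames=[7,1,3]
Step 3: ref 5 → FAULT (evict 7), frames=[5,1,3]
Step 4: ref 1 → HIT, frames=[5,1,3]
Step 5: ref 7 → FAULT (evict 1), frames=[5,7,3]
Step 6: ref 7 → HIT, frames=[5,7,3]
Step 7: ref 7 → HIT, frames=[5,7,3]
Step 8: ref 7 → HIT, frames=[5,7,3]
Step 9: ref 6 → FAULT (evict 3), frames=[5,7,6]
Step 10: ref 1 → FAULT (evict 5), frames=[1,7,6]
Step 11: ref 3 → FAULT (evict 7), frames=[1,3,6]
Step 12: ref 1 → HIT, frames=[1,3,6]
Step 13: ref 3 → HIT, frames=[1,3,6]
Total faults: 8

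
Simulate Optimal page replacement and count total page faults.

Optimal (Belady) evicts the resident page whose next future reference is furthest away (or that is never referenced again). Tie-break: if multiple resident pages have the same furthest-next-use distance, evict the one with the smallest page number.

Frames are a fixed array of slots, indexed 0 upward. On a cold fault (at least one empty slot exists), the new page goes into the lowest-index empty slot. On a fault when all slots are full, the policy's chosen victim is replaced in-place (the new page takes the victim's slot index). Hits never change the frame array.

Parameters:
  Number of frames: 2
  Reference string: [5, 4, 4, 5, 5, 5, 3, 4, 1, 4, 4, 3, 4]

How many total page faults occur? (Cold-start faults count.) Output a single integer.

Answer: 5

Derivation:
Step 0: ref 5 → FAULT, frames=[5,-]
Step 1: ref 4 → FAULT, frames=[5,4]
Step 2: ref 4 → HIT, frames=[5,4]
Step 3: ref 5 → HIT, frames=[5,4]
Step 4: ref 5 → HIT, frames=[5,4]
Step 5: ref 5 → HIT, frames=[5,4]
Step 6: ref 3 → FAULT (evict 5), frames=[3,4]
Step 7: ref 4 → HIT, frames=[3,4]
Step 8: ref 1 → FAULT (evict 3), frames=[1,4]
Step 9: ref 4 → HIT, frames=[1,4]
Step 10: ref 4 → HIT, frames=[1,4]
Step 11: ref 3 → FAULT (evict 1), frames=[3,4]
Step 12: ref 4 → HIT, frames=[3,4]
Total faults: 5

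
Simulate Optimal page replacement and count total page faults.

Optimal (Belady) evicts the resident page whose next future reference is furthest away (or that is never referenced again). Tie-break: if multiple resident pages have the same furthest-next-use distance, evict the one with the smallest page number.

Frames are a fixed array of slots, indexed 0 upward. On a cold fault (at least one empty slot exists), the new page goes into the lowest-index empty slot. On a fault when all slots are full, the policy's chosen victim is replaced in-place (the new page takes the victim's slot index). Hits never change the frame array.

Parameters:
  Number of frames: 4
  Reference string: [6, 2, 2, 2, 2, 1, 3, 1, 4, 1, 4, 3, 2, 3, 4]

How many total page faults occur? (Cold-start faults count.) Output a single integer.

Answer: 5

Derivation:
Step 0: ref 6 → FAULT, frames=[6,-,-,-]
Step 1: ref 2 → FAULT, frames=[6,2,-,-]
Step 2: ref 2 → HIT, frames=[6,2,-,-]
Step 3: ref 2 → HIT, frames=[6,2,-,-]
Step 4: ref 2 → HIT, frames=[6,2,-,-]
Step 5: ref 1 → FAULT, frames=[6,2,1,-]
Step 6: ref 3 → FAULT, frames=[6,2,1,3]
Step 7: ref 1 → HIT, frames=[6,2,1,3]
Step 8: ref 4 → FAULT (evict 6), frames=[4,2,1,3]
Step 9: ref 1 → HIT, frames=[4,2,1,3]
Step 10: ref 4 → HIT, frames=[4,2,1,3]
Step 11: ref 3 → HIT, frames=[4,2,1,3]
Step 12: ref 2 → HIT, frames=[4,2,1,3]
Step 13: ref 3 → HIT, frames=[4,2,1,3]
Step 14: ref 4 → HIT, frames=[4,2,1,3]
Total faults: 5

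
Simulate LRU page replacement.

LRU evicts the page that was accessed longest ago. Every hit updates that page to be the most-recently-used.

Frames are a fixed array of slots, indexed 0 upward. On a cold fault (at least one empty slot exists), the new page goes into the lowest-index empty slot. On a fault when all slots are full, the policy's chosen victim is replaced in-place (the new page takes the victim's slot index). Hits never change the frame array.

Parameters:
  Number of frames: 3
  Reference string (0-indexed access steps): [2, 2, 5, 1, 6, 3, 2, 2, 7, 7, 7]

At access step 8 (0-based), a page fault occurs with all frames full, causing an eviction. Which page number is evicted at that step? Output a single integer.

Step 0: ref 2 -> FAULT, frames=[2,-,-]
Step 1: ref 2 -> HIT, frames=[2,-,-]
Step 2: ref 5 -> FAULT, frames=[2,5,-]
Step 3: ref 1 -> FAULT, frames=[2,5,1]
Step 4: ref 6 -> FAULT, evict 2, frames=[6,5,1]
Step 5: ref 3 -> FAULT, evict 5, frames=[6,3,1]
Step 6: ref 2 -> FAULT, evict 1, frames=[6,3,2]
Step 7: ref 2 -> HIT, frames=[6,3,2]
Step 8: ref 7 -> FAULT, evict 6, frames=[7,3,2]
At step 8: evicted page 6

Answer: 6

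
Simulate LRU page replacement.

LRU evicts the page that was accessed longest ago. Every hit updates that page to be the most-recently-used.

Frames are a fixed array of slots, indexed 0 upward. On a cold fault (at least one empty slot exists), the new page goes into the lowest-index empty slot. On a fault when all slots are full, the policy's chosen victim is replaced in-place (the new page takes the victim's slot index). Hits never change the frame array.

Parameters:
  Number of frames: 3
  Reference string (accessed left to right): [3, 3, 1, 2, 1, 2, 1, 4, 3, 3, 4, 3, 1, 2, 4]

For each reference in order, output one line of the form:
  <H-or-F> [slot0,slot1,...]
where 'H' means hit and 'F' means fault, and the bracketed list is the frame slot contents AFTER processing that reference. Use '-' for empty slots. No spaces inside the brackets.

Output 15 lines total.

F [3,-,-]
H [3,-,-]
F [3,1,-]
F [3,1,2]
H [3,1,2]
H [3,1,2]
H [3,1,2]
F [4,1,2]
F [4,1,3]
H [4,1,3]
H [4,1,3]
H [4,1,3]
H [4,1,3]
F [2,1,3]
F [2,1,4]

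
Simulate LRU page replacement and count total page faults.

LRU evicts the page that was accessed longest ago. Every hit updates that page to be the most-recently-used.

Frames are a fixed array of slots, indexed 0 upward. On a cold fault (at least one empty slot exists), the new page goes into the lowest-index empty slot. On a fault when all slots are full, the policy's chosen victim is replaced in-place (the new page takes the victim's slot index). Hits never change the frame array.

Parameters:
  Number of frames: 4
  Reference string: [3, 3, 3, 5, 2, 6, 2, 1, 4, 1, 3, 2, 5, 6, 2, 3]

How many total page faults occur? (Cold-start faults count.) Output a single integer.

Step 0: ref 3 → FAULT, frames=[3,-,-,-]
Step 1: ref 3 → HIT, frames=[3,-,-,-]
Step 2: ref 3 → HIT, frames=[3,-,-,-]
Step 3: ref 5 → FAULT, frames=[3,5,-,-]
Step 4: ref 2 → FAULT, frames=[3,5,2,-]
Step 5: ref 6 → FAULT, frames=[3,5,2,6]
Step 6: ref 2 → HIT, frames=[3,5,2,6]
Step 7: ref 1 → FAULT (evict 3), frames=[1,5,2,6]
Step 8: ref 4 → FAULT (evict 5), frames=[1,4,2,6]
Step 9: ref 1 → HIT, frames=[1,4,2,6]
Step 10: ref 3 → FAULT (evict 6), frames=[1,4,2,3]
Step 11: ref 2 → HIT, frames=[1,4,2,3]
Step 12: ref 5 → FAULT (evict 4), frames=[1,5,2,3]
Step 13: ref 6 → FAULT (evict 1), frames=[6,5,2,3]
Step 14: ref 2 → HIT, frames=[6,5,2,3]
Step 15: ref 3 → HIT, frames=[6,5,2,3]
Total faults: 9

Answer: 9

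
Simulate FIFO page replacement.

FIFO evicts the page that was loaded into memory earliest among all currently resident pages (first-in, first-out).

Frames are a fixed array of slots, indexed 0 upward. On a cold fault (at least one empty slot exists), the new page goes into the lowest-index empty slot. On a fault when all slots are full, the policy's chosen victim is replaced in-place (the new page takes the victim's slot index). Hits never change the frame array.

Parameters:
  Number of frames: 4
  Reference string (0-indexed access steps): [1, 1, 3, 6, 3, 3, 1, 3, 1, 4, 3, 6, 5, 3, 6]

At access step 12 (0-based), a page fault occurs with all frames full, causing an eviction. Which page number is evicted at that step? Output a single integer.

Step 0: ref 1 -> FAULT, frames=[1,-,-,-]
Step 1: ref 1 -> HIT, frames=[1,-,-,-]
Step 2: ref 3 -> FAULT, frames=[1,3,-,-]
Step 3: ref 6 -> FAULT, frames=[1,3,6,-]
Step 4: ref 3 -> HIT, frames=[1,3,6,-]
Step 5: ref 3 -> HIT, frames=[1,3,6,-]
Step 6: ref 1 -> HIT, frames=[1,3,6,-]
Step 7: ref 3 -> HIT, frames=[1,3,6,-]
Step 8: ref 1 -> HIT, frames=[1,3,6,-]
Step 9: ref 4 -> FAULT, frames=[1,3,6,4]
Step 10: ref 3 -> HIT, frames=[1,3,6,4]
Step 11: ref 6 -> HIT, frames=[1,3,6,4]
Step 12: ref 5 -> FAULT, evict 1, frames=[5,3,6,4]
At step 12: evicted page 1

Answer: 1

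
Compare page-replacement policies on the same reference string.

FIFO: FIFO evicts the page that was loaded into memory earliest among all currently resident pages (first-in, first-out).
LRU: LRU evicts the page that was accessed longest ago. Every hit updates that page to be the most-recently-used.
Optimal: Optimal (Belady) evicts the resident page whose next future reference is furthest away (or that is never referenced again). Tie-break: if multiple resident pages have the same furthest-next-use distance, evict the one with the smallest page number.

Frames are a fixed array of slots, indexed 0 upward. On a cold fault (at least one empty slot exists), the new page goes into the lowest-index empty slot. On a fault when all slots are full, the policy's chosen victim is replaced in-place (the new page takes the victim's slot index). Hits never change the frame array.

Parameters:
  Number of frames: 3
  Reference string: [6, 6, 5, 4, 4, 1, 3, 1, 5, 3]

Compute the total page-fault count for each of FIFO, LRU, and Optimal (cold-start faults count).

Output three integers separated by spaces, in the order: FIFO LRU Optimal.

--- FIFO ---
  step 0: ref 6 -> FAULT, frames=[6,-,-] (faults so far: 1)
  step 1: ref 6 -> HIT, frames=[6,-,-] (faults so far: 1)
  step 2: ref 5 -> FAULT, frames=[6,5,-] (faults so far: 2)
  step 3: ref 4 -> FAULT, frames=[6,5,4] (faults so far: 3)
  step 4: ref 4 -> HIT, frames=[6,5,4] (faults so far: 3)
  step 5: ref 1 -> FAULT, evict 6, frames=[1,5,4] (faults so far: 4)
  step 6: ref 3 -> FAULT, evict 5, frames=[1,3,4] (faults so far: 5)
  step 7: ref 1 -> HIT, frames=[1,3,4] (faults so far: 5)
  step 8: ref 5 -> FAULT, evict 4, frames=[1,3,5] (faults so far: 6)
  step 9: ref 3 -> HIT, frames=[1,3,5] (faults so far: 6)
  FIFO total faults: 6
--- LRU ---
  step 0: ref 6 -> FAULT, frames=[6,-,-] (faults so far: 1)
  step 1: ref 6 -> HIT, frames=[6,-,-] (faults so far: 1)
  step 2: ref 5 -> FAULT, frames=[6,5,-] (faults so far: 2)
  step 3: ref 4 -> FAULT, frames=[6,5,4] (faults so far: 3)
  step 4: ref 4 -> HIT, frames=[6,5,4] (faults so far: 3)
  step 5: ref 1 -> FAULT, evict 6, frames=[1,5,4] (faults so far: 4)
  step 6: ref 3 -> FAULT, evict 5, frames=[1,3,4] (faults so far: 5)
  step 7: ref 1 -> HIT, frames=[1,3,4] (faults so far: 5)
  step 8: ref 5 -> FAULT, evict 4, frames=[1,3,5] (faults so far: 6)
  step 9: ref 3 -> HIT, frames=[1,3,5] (faults so far: 6)
  LRU total faults: 6
--- Optimal ---
  step 0: ref 6 -> FAULT, frames=[6,-,-] (faults so far: 1)
  step 1: ref 6 -> HIT, frames=[6,-,-] (faults so far: 1)
  step 2: ref 5 -> FAULT, frames=[6,5,-] (faults so far: 2)
  step 3: ref 4 -> FAULT, frames=[6,5,4] (faults so far: 3)
  step 4: ref 4 -> HIT, frames=[6,5,4] (faults so far: 3)
  step 5: ref 1 -> FAULT, evict 4, frames=[6,5,1] (faults so far: 4)
  step 6: ref 3 -> FAULT, evict 6, frames=[3,5,1] (faults so far: 5)
  step 7: ref 1 -> HIT, frames=[3,5,1] (faults so far: 5)
  step 8: ref 5 -> HIT, frames=[3,5,1] (faults so far: 5)
  step 9: ref 3 -> HIT, frames=[3,5,1] (faults so far: 5)
  Optimal total faults: 5

Answer: 6 6 5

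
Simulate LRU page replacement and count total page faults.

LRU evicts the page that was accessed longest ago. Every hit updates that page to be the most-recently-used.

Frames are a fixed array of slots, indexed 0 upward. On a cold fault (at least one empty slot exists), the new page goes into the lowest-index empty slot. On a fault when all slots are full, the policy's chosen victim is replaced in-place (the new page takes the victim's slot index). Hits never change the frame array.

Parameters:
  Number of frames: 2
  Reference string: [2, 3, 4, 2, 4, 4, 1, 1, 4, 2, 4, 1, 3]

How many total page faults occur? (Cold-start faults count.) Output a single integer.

Answer: 8

Derivation:
Step 0: ref 2 → FAULT, frames=[2,-]
Step 1: ref 3 → FAULT, frames=[2,3]
Step 2: ref 4 → FAULT (evict 2), frames=[4,3]
Step 3: ref 2 → FAULT (evict 3), frames=[4,2]
Step 4: ref 4 → HIT, frames=[4,2]
Step 5: ref 4 → HIT, frames=[4,2]
Step 6: ref 1 → FAULT (evict 2), frames=[4,1]
Step 7: ref 1 → HIT, frames=[4,1]
Step 8: ref 4 → HIT, frames=[4,1]
Step 9: ref 2 → FAULT (evict 1), frames=[4,2]
Step 10: ref 4 → HIT, frames=[4,2]
Step 11: ref 1 → FAULT (evict 2), frames=[4,1]
Step 12: ref 3 → FAULT (evict 4), frames=[3,1]
Total faults: 8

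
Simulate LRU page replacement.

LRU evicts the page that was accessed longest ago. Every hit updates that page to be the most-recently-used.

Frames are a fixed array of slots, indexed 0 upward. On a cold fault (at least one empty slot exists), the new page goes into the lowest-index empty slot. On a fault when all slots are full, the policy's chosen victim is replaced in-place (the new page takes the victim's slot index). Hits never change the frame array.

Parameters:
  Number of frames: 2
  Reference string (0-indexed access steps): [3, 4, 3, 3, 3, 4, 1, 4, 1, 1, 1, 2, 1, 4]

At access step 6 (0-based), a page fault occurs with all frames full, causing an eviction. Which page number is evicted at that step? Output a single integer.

Answer: 3

Derivation:
Step 0: ref 3 -> FAULT, frames=[3,-]
Step 1: ref 4 -> FAULT, frames=[3,4]
Step 2: ref 3 -> HIT, frames=[3,4]
Step 3: ref 3 -> HIT, frames=[3,4]
Step 4: ref 3 -> HIT, frames=[3,4]
Step 5: ref 4 -> HIT, frames=[3,4]
Step 6: ref 1 -> FAULT, evict 3, frames=[1,4]
At step 6: evicted page 3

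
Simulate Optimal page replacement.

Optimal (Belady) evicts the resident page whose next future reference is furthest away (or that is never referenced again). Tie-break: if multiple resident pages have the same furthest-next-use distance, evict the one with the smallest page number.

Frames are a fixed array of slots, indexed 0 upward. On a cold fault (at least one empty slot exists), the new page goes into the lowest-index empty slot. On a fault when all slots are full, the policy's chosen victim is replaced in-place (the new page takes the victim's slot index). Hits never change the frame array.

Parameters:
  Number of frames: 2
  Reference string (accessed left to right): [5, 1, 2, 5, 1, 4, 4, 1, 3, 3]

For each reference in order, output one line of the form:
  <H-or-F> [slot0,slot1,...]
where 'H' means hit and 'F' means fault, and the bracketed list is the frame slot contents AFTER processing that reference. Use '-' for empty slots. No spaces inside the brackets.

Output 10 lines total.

F [5,-]
F [5,1]
F [5,2]
H [5,2]
F [5,1]
F [4,1]
H [4,1]
H [4,1]
F [4,3]
H [4,3]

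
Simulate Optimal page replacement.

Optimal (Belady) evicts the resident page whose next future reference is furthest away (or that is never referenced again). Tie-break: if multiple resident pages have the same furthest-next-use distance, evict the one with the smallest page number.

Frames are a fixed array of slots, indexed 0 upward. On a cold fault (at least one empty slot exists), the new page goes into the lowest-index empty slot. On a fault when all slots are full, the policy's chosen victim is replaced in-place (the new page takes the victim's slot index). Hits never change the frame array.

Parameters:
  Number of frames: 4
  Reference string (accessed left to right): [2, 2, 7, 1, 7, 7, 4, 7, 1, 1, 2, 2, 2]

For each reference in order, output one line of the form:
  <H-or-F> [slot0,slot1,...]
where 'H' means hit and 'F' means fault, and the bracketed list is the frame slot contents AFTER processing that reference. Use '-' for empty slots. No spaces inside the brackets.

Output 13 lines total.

F [2,-,-,-]
H [2,-,-,-]
F [2,7,-,-]
F [2,7,1,-]
H [2,7,1,-]
H [2,7,1,-]
F [2,7,1,4]
H [2,7,1,4]
H [2,7,1,4]
H [2,7,1,4]
H [2,7,1,4]
H [2,7,1,4]
H [2,7,1,4]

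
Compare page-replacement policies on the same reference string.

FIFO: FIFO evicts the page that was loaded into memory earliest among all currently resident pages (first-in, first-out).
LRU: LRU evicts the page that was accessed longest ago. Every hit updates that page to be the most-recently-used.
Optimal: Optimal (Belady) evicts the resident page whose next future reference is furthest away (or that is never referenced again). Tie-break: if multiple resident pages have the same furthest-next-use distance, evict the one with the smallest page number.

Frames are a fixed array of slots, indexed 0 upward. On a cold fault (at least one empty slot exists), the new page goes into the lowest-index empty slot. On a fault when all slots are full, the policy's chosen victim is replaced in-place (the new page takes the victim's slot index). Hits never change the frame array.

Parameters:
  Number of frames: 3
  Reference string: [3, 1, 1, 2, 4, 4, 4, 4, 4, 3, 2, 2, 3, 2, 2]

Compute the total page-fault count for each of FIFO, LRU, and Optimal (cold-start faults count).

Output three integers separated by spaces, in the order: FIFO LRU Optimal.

Answer: 5 5 4

Derivation:
--- FIFO ---
  step 0: ref 3 -> FAULT, frames=[3,-,-] (faults so far: 1)
  step 1: ref 1 -> FAULT, frames=[3,1,-] (faults so far: 2)
  step 2: ref 1 -> HIT, frames=[3,1,-] (faults so far: 2)
  step 3: ref 2 -> FAULT, frames=[3,1,2] (faults so far: 3)
  step 4: ref 4 -> FAULT, evict 3, frames=[4,1,2] (faults so far: 4)
  step 5: ref 4 -> HIT, frames=[4,1,2] (faults so far: 4)
  step 6: ref 4 -> HIT, frames=[4,1,2] (faults so far: 4)
  step 7: ref 4 -> HIT, frames=[4,1,2] (faults so far: 4)
  step 8: ref 4 -> HIT, frames=[4,1,2] (faults so far: 4)
  step 9: ref 3 -> FAULT, evict 1, frames=[4,3,2] (faults so far: 5)
  step 10: ref 2 -> HIT, frames=[4,3,2] (faults so far: 5)
  step 11: ref 2 -> HIT, frames=[4,3,2] (faults so far: 5)
  step 12: ref 3 -> HIT, frames=[4,3,2] (faults so far: 5)
  step 13: ref 2 -> HIT, frames=[4,3,2] (faults so far: 5)
  step 14: ref 2 -> HIT, frames=[4,3,2] (faults so far: 5)
  FIFO total faults: 5
--- LRU ---
  step 0: ref 3 -> FAULT, frames=[3,-,-] (faults so far: 1)
  step 1: ref 1 -> FAULT, frames=[3,1,-] (faults so far: 2)
  step 2: ref 1 -> HIT, frames=[3,1,-] (faults so far: 2)
  step 3: ref 2 -> FAULT, frames=[3,1,2] (faults so far: 3)
  step 4: ref 4 -> FAULT, evict 3, frames=[4,1,2] (faults so far: 4)
  step 5: ref 4 -> HIT, frames=[4,1,2] (faults so far: 4)
  step 6: ref 4 -> HIT, frames=[4,1,2] (faults so far: 4)
  step 7: ref 4 -> HIT, frames=[4,1,2] (faults so far: 4)
  step 8: ref 4 -> HIT, frames=[4,1,2] (faults so far: 4)
  step 9: ref 3 -> FAULT, evict 1, frames=[4,3,2] (faults so far: 5)
  step 10: ref 2 -> HIT, frames=[4,3,2] (faults so far: 5)
  step 11: ref 2 -> HIT, frames=[4,3,2] (faults so far: 5)
  step 12: ref 3 -> HIT, frames=[4,3,2] (faults so far: 5)
  step 13: ref 2 -> HIT, frames=[4,3,2] (faults so far: 5)
  step 14: ref 2 -> HIT, frames=[4,3,2] (faults so far: 5)
  LRU total faults: 5
--- Optimal ---
  step 0: ref 3 -> FAULT, frames=[3,-,-] (faults so far: 1)
  step 1: ref 1 -> FAULT, frames=[3,1,-] (faults so far: 2)
  step 2: ref 1 -> HIT, frames=[3,1,-] (faults so far: 2)
  step 3: ref 2 -> FAULT, frames=[3,1,2] (faults so far: 3)
  step 4: ref 4 -> FAULT, evict 1, frames=[3,4,2] (faults so far: 4)
  step 5: ref 4 -> HIT, frames=[3,4,2] (faults so far: 4)
  step 6: ref 4 -> HIT, frames=[3,4,2] (faults so far: 4)
  step 7: ref 4 -> HIT, frames=[3,4,2] (faults so far: 4)
  step 8: ref 4 -> HIT, frames=[3,4,2] (faults so far: 4)
  step 9: ref 3 -> HIT, frames=[3,4,2] (faults so far: 4)
  step 10: ref 2 -> HIT, frames=[3,4,2] (faults so far: 4)
  step 11: ref 2 -> HIT, frames=[3,4,2] (faults so far: 4)
  step 12: ref 3 -> HIT, frames=[3,4,2] (faults so far: 4)
  step 13: ref 2 -> HIT, frames=[3,4,2] (faults so far: 4)
  step 14: ref 2 -> HIT, frames=[3,4,2] (faults so far: 4)
  Optimal total faults: 4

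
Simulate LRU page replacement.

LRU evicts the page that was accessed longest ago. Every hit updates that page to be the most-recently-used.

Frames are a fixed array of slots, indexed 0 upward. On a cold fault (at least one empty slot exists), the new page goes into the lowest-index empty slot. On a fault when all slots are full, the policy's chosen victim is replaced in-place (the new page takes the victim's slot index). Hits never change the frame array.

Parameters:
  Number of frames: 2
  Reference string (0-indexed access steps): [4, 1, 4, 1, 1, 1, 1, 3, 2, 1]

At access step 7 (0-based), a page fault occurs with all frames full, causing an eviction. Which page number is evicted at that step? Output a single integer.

Step 0: ref 4 -> FAULT, frames=[4,-]
Step 1: ref 1 -> FAULT, frames=[4,1]
Step 2: ref 4 -> HIT, frames=[4,1]
Step 3: ref 1 -> HIT, frames=[4,1]
Step 4: ref 1 -> HIT, frames=[4,1]
Step 5: ref 1 -> HIT, frames=[4,1]
Step 6: ref 1 -> HIT, frames=[4,1]
Step 7: ref 3 -> FAULT, evict 4, frames=[3,1]
At step 7: evicted page 4

Answer: 4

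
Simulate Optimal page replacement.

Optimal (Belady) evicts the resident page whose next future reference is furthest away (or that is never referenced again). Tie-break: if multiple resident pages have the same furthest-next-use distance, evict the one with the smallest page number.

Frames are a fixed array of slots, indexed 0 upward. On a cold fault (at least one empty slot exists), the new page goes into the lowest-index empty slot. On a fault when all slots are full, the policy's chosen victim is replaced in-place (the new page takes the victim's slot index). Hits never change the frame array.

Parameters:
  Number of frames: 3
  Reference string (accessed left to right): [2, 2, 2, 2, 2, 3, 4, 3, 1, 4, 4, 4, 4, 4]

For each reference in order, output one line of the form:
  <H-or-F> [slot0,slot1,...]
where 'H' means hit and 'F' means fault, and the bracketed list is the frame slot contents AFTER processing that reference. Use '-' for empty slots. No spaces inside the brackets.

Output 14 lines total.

F [2,-,-]
H [2,-,-]
H [2,-,-]
H [2,-,-]
H [2,-,-]
F [2,3,-]
F [2,3,4]
H [2,3,4]
F [1,3,4]
H [1,3,4]
H [1,3,4]
H [1,3,4]
H [1,3,4]
H [1,3,4]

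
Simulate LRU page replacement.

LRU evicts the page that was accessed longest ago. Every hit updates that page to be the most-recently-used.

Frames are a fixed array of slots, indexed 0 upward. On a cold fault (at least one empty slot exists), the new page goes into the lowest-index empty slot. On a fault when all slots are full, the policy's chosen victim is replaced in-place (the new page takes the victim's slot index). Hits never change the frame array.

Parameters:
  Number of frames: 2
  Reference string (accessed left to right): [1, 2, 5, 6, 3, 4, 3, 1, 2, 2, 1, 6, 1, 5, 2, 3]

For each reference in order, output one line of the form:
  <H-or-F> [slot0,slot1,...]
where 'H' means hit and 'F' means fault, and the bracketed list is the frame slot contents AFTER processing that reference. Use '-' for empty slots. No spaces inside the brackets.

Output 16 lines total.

F [1,-]
F [1,2]
F [5,2]
F [5,6]
F [3,6]
F [3,4]
H [3,4]
F [3,1]
F [2,1]
H [2,1]
H [2,1]
F [6,1]
H [6,1]
F [5,1]
F [5,2]
F [3,2]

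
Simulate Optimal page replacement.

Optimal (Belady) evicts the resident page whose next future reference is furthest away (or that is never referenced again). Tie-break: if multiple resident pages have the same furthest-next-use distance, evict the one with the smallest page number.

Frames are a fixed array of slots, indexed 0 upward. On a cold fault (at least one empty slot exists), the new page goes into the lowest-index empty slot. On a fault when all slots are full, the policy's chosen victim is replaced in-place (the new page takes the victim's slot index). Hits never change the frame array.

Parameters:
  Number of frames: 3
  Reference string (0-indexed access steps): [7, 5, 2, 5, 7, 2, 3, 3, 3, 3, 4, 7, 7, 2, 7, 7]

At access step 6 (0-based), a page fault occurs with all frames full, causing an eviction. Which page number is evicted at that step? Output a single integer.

Step 0: ref 7 -> FAULT, frames=[7,-,-]
Step 1: ref 5 -> FAULT, frames=[7,5,-]
Step 2: ref 2 -> FAULT, frames=[7,5,2]
Step 3: ref 5 -> HIT, frames=[7,5,2]
Step 4: ref 7 -> HIT, frames=[7,5,2]
Step 5: ref 2 -> HIT, frames=[7,5,2]
Step 6: ref 3 -> FAULT, evict 5, frames=[7,3,2]
At step 6: evicted page 5

Answer: 5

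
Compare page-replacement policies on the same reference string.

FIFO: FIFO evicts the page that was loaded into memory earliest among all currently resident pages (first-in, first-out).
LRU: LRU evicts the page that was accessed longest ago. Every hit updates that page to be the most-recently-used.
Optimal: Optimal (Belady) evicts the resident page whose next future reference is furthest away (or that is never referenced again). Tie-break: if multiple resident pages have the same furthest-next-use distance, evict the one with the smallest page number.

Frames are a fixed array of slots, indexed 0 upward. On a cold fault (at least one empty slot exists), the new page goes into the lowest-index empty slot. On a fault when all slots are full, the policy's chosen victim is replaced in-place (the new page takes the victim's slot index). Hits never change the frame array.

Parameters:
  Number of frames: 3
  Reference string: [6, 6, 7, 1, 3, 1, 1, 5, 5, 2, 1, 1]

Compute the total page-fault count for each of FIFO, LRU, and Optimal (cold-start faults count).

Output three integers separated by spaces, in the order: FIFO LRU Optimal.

Answer: 7 6 6

Derivation:
--- FIFO ---
  step 0: ref 6 -> FAULT, frames=[6,-,-] (faults so far: 1)
  step 1: ref 6 -> HIT, frames=[6,-,-] (faults so far: 1)
  step 2: ref 7 -> FAULT, frames=[6,7,-] (faults so far: 2)
  step 3: ref 1 -> FAULT, frames=[6,7,1] (faults so far: 3)
  step 4: ref 3 -> FAULT, evict 6, frames=[3,7,1] (faults so far: 4)
  step 5: ref 1 -> HIT, frames=[3,7,1] (faults so far: 4)
  step 6: ref 1 -> HIT, frames=[3,7,1] (faults so far: 4)
  step 7: ref 5 -> FAULT, evict 7, frames=[3,5,1] (faults so far: 5)
  step 8: ref 5 -> HIT, frames=[3,5,1] (faults so far: 5)
  step 9: ref 2 -> FAULT, evict 1, frames=[3,5,2] (faults so far: 6)
  step 10: ref 1 -> FAULT, evict 3, frames=[1,5,2] (faults so far: 7)
  step 11: ref 1 -> HIT, frames=[1,5,2] (faults so far: 7)
  FIFO total faults: 7
--- LRU ---
  step 0: ref 6 -> FAULT, frames=[6,-,-] (faults so far: 1)
  step 1: ref 6 -> HIT, frames=[6,-,-] (faults so far: 1)
  step 2: ref 7 -> FAULT, frames=[6,7,-] (faults so far: 2)
  step 3: ref 1 -> FAULT, frames=[6,7,1] (faults so far: 3)
  step 4: ref 3 -> FAULT, evict 6, frames=[3,7,1] (faults so far: 4)
  step 5: ref 1 -> HIT, frames=[3,7,1] (faults so far: 4)
  step 6: ref 1 -> HIT, frames=[3,7,1] (faults so far: 4)
  step 7: ref 5 -> FAULT, evict 7, frames=[3,5,1] (faults so far: 5)
  step 8: ref 5 -> HIT, frames=[3,5,1] (faults so far: 5)
  step 9: ref 2 -> FAULT, evict 3, frames=[2,5,1] (faults so far: 6)
  step 10: ref 1 -> HIT, frames=[2,5,1] (faults so far: 6)
  step 11: ref 1 -> HIT, frames=[2,5,1] (faults so far: 6)
  LRU total faults: 6
--- Optimal ---
  step 0: ref 6 -> FAULT, frames=[6,-,-] (faults so far: 1)
  step 1: ref 6 -> HIT, frames=[6,-,-] (faults so far: 1)
  step 2: ref 7 -> FAULT, frames=[6,7,-] (faults so far: 2)
  step 3: ref 1 -> FAULT, frames=[6,7,1] (faults so far: 3)
  step 4: ref 3 -> FAULT, evict 6, frames=[3,7,1] (faults so far: 4)
  step 5: ref 1 -> HIT, frames=[3,7,1] (faults so far: 4)
  step 6: ref 1 -> HIT, frames=[3,7,1] (faults so far: 4)
  step 7: ref 5 -> FAULT, evict 3, frames=[5,7,1] (faults so far: 5)
  step 8: ref 5 -> HIT, frames=[5,7,1] (faults so far: 5)
  step 9: ref 2 -> FAULT, evict 5, frames=[2,7,1] (faults so far: 6)
  step 10: ref 1 -> HIT, frames=[2,7,1] (faults so far: 6)
  step 11: ref 1 -> HIT, frames=[2,7,1] (faults so far: 6)
  Optimal total faults: 6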